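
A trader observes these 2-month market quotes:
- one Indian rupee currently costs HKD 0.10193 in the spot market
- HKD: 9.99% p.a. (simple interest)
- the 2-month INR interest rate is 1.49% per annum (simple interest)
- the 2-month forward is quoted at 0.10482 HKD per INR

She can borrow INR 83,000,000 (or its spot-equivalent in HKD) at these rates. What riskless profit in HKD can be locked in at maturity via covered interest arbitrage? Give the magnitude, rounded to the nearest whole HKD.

T = 2/12 years.
Route A — deposit INR, sell forward: 83,000,000 × 1.002483333 × 0.10482 = HKD 8,721,665.15.
Route B — convert at spot, deposit HKD: 83,000,000 × 0.10193 × 1.016650 = HKD 8,601,052.16.
The quoted forward overvalues INR, so borrow HKD, buy INR at spot, deposit the INR at 1.49%, and sell the proceeds forward at 0.10482.
Profit = 8,721,665.15 − 8,601,052.16 = HKD 120,613.

HKD 120,613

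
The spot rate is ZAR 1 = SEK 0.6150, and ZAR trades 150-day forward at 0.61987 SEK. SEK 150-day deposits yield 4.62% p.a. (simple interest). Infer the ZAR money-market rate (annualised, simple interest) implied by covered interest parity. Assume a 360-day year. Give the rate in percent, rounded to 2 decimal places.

T = 150/360 years.
CIP gives F = S · g_SEK/g_ZAR, so g_SEK/g_ZAR = 0.61987/0.615 = 1.0079187.
The SEK side grows by 1 + 0.0462×150/360 = 1.019250.
Hence g_ZAR = 1.0112423.
r = (1.0112423 − 1)/(150/360) = 0.026982 → 2.70%.

2.70%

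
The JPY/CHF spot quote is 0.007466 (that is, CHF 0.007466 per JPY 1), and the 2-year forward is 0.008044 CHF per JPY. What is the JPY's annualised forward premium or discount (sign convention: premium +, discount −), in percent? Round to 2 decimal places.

+3.87%

T = 2 years.
Period premium: (0.008044 − 0.007466)/0.007466 = 0.0774176.
×(1/T) gives 3.87% p.a.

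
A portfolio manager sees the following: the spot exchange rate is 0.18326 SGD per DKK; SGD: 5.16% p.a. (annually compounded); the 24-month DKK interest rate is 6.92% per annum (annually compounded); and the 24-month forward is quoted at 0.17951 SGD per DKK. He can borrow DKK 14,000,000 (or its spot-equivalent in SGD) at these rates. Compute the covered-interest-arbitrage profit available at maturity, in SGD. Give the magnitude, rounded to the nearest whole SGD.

T = 2 years.
Route A — deposit DKK, sell forward: 14,000,000 × 1.14318864 × 0.17951 = SGD 2,872,993.10.
Route B — convert at spot, deposit SGD: 14,000,000 × 0.18326 × 1.10586256 = SGD 2,837,245.22.
The quoted forward overvalues DKK, so borrow SGD, buy DKK at spot, deposit the DKK at 6.92%, and sell the proceeds forward at 0.17951.
Arbitrage profit = |2,872,993.10 − 2,837,245.22| = SGD 35,748.

SGD 35,748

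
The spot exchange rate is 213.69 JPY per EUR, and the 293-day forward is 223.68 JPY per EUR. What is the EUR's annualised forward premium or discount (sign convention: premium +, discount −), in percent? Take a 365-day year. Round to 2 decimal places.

T = 293/365 years.
EUR trades forward at +4.67500% vs spot over the period.
Annualise by dividing by T: 0.0467500 / (293/365) = 0.058238 → 5.82%.

+5.82%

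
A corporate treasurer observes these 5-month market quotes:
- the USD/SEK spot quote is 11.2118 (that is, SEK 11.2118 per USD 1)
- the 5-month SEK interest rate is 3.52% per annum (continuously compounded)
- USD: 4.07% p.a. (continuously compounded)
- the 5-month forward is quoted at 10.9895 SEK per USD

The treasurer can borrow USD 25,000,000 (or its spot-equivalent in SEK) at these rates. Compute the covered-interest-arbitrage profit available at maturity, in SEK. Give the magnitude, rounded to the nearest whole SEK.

T = 5/12 years.
Route A — deposit USD, sell forward: 25,000,000 × 1.01710294215 × 10.9895 = SEK 279,436,319.57.
Route B — convert at spot, deposit SEK: 25,000,000 × 11.2118 × 1.01477474998 = SEK 284,436,288.55.
The quoted forward undervalues USD, so borrow USD, convert to SEK at spot, deposit the SEK at 3.52%, and buy USD forward at 10.9895 to cover the loan.
Profit = 284,436,288.55 − 279,436,319.57 = SEK 4,999,969.

SEK 4,999,969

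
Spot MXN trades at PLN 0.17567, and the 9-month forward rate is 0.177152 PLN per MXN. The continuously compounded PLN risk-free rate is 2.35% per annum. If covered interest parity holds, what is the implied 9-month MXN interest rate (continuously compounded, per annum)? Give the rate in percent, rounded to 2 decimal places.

T = 9/12 years.
F/S = 0.177152/0.17567 = 1.0084363 = (growth of PLN) / (growth of MXN).
PLN growth factor: e^(0.0235×9/12) = 1.0177812.
That pins the MXN growth at 1.0092667.
r = ln(1.0092667)/(9/12) = 0.012299 → 1.23%.

1.23%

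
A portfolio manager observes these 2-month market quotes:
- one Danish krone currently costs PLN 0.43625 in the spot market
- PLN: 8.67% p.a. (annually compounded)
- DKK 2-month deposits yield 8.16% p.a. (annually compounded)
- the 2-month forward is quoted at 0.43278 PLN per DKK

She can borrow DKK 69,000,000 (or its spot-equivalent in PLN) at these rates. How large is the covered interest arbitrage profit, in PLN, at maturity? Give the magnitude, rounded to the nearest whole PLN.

T = 2/12 years.
Invest the DKK and cover forward: 69,000,000 × 1.0131594038 × 0.43278 = PLN 30,254,783.75.
Convert at spot and invest in PLN: 69,000,000 × 0.43625 × 1.0139540584 = PLN 30,521,284.60.
The quoted forward undervalues DKK, so borrow DKK, convert to PLN at spot, deposit the PLN at 8.67%, and buy DKK forward at 0.43278 to cover the loan.
The gap between the two covered legs is PLN 266,501.

PLN 266,501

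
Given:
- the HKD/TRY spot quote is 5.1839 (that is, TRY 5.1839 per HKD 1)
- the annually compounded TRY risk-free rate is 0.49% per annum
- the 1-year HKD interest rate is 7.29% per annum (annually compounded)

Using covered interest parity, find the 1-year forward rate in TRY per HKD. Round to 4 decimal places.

T = 1 year.
TRY growth factor: (1 + 0.0049)^1 = 1.004900.
HKD growth factor: (1 + 0.0729)^1 = 1.072900.
CIP: F = S · (grow TRY)/(grow HKD) = 5.1839 × 1.004900/1.072900 = 4.855346 TRY per HKD.

4.8553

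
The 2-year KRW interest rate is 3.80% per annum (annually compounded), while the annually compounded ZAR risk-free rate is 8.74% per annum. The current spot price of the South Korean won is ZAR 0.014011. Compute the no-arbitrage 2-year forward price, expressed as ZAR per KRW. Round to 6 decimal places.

0.015376

T = 2 years.
ZAR growth factor: (1 + 0.0874)^2 = 1.1824388.
KRW growth factor: (1 + 0.0380)^2 = 1.077444.
CIP: F = S · (grow ZAR)/(grow KRW) = 0.014011 × 1.1824388/1.077444 = 0.01537634 ZAR per KRW.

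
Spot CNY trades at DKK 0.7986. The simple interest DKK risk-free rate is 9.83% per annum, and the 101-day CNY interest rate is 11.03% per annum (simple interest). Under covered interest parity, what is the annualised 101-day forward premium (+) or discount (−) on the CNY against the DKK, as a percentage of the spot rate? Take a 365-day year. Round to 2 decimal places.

T = 101/365 years.
No-arbitrage forward: 0.7986 × 1.0272008 / 1.0305214 = 0.7960267 DKK/CNY.
(F − S)/S ÷ T = (0.7960267 − 0.7986)/0.7986/(101/365) = -0.011645 → -1.16%.

-1.16%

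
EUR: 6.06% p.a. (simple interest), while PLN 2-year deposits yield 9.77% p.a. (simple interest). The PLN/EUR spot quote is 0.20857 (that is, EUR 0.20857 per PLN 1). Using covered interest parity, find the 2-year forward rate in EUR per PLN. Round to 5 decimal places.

T = 2 years.
EUR accumulates by 1 + 0.0606×2 = 1.121200.
PLN accumulates by 1 + 0.0977×2 = 1.195400.
Forward (EUR per PLN) = 0.20857 × 1.121200 / 1.195400 = 0.1956238.

0.19562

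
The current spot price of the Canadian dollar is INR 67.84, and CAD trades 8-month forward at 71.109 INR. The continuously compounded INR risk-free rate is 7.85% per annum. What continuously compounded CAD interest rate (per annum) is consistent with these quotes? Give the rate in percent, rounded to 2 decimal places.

T = 8/12 years.
CIP gives F = S · g_INR/g_CAD, so g_INR/g_CAD = 71.109/67.84 = 1.0481869.
The INR side grows by e^(0.0785×8/12) = 1.0537269.
Hence g_CAD = 1.0052853.
r = ln(1.0052853)/(8/12) = 0.007907 → 0.79%.

0.79%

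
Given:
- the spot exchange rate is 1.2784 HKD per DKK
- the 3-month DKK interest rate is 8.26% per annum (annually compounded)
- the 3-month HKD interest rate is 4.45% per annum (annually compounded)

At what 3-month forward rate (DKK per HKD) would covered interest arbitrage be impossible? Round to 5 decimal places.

T = 3/12 years.
Growth of 1 HKD over T: (1 + 0.0445)^(3/12) = 1.010944.
DKK accumulates by (1 + 0.0826)^(3/12) = 1.0200395.
So F = 1.2784 × 1.010944 / 1.0200395 = 1.267001 (HKD/DKK).
Quoted the other way: 1/1.267001 = 0.78927 DKK per HKD.

0.78927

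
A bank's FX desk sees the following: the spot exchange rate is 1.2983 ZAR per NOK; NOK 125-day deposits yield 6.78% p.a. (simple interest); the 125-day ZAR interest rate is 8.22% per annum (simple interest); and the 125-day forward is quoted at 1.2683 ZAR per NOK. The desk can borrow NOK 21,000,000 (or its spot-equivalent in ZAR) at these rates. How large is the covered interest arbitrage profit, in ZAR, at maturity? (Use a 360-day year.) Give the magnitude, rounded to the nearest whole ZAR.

ZAR 781,153

T = 125/360 years.
Invest the NOK and cover forward: 21,000,000 × 1.0235416667 × 1.2683 = ZAR 27,261,315.81.
Convert at spot and invest in ZAR: 21,000,000 × 1.2983 × 1.0285416667 = ZAR 28,042,468.56.
The quoted forward undervalues NOK, so borrow NOK, convert to ZAR at spot, deposit the ZAR at 8.22%, and buy NOK forward at 1.2683 to cover the loan.
Profit = 28,042,468.56 − 27,261,315.81 = ZAR 781,153.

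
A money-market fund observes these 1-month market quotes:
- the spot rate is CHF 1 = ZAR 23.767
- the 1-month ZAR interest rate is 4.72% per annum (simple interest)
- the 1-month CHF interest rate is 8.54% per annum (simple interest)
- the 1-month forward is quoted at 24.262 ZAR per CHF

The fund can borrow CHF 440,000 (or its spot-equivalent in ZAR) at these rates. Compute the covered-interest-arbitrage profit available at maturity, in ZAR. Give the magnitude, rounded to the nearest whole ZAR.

ZAR 252,640

T = 1/12 years.
Keep in CHF, deliver into the forward: 440,000·1.0071166667·24.262 = ZAR 10,751,252.41.
Swap to ZAR now, deposit: 440,000·23.767·1.0039333333 = ZAR 10,498,612.75.
The quoted forward overvalues CHF, so borrow ZAR, buy CHF at spot, deposit the CHF at 8.54%, and sell the proceeds forward at 24.262.
The gap between the two covered legs is ZAR 252,640.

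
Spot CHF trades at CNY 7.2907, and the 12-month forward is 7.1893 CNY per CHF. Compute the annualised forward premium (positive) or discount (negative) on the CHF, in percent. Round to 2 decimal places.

T = 1 year.
Period premium: (7.1893 − 7.2907)/7.2907 = -0.0139081.
Annualise by dividing by T: -0.0139081 / 1 = -0.013908 → -1.39%.

-1.39%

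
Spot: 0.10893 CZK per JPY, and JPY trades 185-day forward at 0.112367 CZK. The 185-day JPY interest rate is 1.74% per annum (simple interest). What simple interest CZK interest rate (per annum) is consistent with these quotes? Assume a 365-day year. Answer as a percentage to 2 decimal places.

T = 185/365 years.
By CIP, F/S equals the CZK-to-JPY growth ratio: 0.112367/0.10893 = 1.0315524.
The JPY side grows by 1 + 0.0174×185/365 = 1.0088192.
So the CZK growth factor = 1.0406499.
(1.0406499 − 1)/T = 0.080201, i.e. 8.02%.

8.02%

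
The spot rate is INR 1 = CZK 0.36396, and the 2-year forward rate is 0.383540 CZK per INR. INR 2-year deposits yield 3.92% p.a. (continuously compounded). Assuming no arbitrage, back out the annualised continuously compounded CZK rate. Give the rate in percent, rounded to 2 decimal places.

6.54%

T = 2 years.
CIP gives F = S · g_CZK/g_INR, so g_CZK/g_INR = 0.38354/0.36396 = 1.0537971.
INR growth factor: e^(0.0392×2) = 1.0815552.
That pins the CZK growth at 1.1397397.
r = ln(1.1397397)/2 = 0.065400 → 6.54%.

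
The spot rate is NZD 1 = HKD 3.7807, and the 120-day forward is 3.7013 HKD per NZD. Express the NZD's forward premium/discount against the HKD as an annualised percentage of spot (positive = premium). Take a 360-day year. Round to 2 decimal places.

T = 120/360 years.
Period premium: (3.7013 − 3.7807)/3.7807 = -0.0210014.
Per annum: -0.0210014 / (120/360) = -0.063004 = -6.30%.

-6.30%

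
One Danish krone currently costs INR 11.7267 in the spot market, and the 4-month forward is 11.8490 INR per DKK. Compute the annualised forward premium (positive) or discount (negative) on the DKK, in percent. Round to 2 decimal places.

+3.13%

T = 4/12 years.
(F − S)/S = (11.8490 − 11.7267)/11.7267 = 0.0104292.
Annualise by dividing by T: 0.0104292 / (4/12) = 0.031288 → 3.13%.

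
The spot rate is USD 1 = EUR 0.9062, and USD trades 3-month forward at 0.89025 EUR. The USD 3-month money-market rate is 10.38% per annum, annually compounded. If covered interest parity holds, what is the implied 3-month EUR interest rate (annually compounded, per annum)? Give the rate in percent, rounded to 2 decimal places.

2.81%

T = 3/12 years.
CIP gives F = S · g_EUR/g_USD, so g_EUR/g_USD = 0.89025/0.9062 = 0.9823990.
The USD side grows by (1 + 0.1038)^(3/12) = 1.024997.
That pins the EUR growth at 1.006956.
r = 1.006956^(12/3) − 1 = 0.028116 → 2.81%.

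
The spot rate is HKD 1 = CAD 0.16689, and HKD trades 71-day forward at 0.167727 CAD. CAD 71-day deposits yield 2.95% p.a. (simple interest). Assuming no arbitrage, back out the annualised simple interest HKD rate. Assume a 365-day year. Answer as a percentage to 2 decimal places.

0.37%

T = 71/365 years.
CIP gives F = S · g_CAD/g_HKD, so g_CAD/g_HKD = 0.167727/0.16689 = 1.0050153.
The CAD side grows by 1 + 0.0295×71/365 = 1.0057384.
That pins the HKD growth at 1.0007195.
r = (1.0007195 − 1)/(71/365) = 0.003699 → 0.37%.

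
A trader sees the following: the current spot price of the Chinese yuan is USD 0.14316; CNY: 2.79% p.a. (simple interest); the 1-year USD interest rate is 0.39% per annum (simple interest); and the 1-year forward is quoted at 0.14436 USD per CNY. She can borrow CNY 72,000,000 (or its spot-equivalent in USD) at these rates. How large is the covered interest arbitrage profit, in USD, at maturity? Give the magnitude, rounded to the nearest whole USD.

T = 1 year.
Invest the CNY and cover forward: 72,000,000 × 1.027900 × 0.14436 = USD 10,683,910.37.
Convert at spot and invest in USD: 72,000,000 × 0.14316 × 1.003900 = USD 10,347,719.33.
The quoted forward overvalues CNY, so borrow USD, buy CNY at spot, deposit the CNY at 2.79%, and sell the proceeds forward at 0.14436.
The gap between the two covered legs is USD 336,191.

USD 336,191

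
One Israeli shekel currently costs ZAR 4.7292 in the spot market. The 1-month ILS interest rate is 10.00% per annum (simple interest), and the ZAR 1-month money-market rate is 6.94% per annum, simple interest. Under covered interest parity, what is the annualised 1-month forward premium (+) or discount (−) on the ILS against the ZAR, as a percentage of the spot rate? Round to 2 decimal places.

-3.03%

T = 1/12 years.
No-arbitrage forward: 4.7292 × 1.0057833 / 1.0083333 = 4.7172402 ZAR/ILS.
(F − S)/S ÷ T = (4.7172402 − 4.7292)/4.7292/(1/12) = -0.030347 → -3.03%.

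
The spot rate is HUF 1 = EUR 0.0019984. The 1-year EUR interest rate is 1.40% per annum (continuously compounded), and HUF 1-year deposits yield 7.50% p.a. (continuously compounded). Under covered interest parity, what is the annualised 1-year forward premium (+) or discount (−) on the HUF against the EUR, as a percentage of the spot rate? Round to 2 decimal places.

-5.92%

T = 1 year.
F = S · g_EUR/g_HUF = 0.0019984 × 1.0140985/1.0778842 = 0.0018801412.
Annualised premium = (F − S)/S × (1/T) = (0.0018801412 − 0.0019984)/0.0019984 ÷ 1 = -5.92%.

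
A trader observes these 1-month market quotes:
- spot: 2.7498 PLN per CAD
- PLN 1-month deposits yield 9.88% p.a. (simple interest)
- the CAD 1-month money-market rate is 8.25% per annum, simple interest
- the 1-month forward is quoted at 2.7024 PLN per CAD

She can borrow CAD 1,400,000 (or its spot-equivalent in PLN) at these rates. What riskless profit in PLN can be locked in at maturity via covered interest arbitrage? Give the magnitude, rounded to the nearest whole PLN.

PLN 72,045

T = 1/12 years.
Invest the CAD and cover forward: 1,400,000 × 1.006875 × 2.7024 = PLN 3,809,370.60.
Convert at spot and invest in PLN: 1,400,000 × 2.7498 × 1.008233333 = PLN 3,881,416.03.
The quoted forward undervalues CAD, so borrow CAD, convert to PLN at spot, deposit the PLN at 9.88%, and buy CAD forward at 2.7024 to cover the loan.
The gap between the two covered legs is PLN 72,045.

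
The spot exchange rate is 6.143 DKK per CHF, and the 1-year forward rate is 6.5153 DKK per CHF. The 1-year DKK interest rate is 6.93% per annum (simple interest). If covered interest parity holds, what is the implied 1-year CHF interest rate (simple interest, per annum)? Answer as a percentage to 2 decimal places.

0.82%

T = 1 year.
F/S = 6.5153/6.143 = 1.0606056 = (growth of DKK) / (growth of CHF).
DKK growth factor: 1 + 0.0693×1 = 1.069300.
That pins the CHF growth at 1.0081976.
(1.0081976 − 1)/T = 0.008198, i.e. 0.82%.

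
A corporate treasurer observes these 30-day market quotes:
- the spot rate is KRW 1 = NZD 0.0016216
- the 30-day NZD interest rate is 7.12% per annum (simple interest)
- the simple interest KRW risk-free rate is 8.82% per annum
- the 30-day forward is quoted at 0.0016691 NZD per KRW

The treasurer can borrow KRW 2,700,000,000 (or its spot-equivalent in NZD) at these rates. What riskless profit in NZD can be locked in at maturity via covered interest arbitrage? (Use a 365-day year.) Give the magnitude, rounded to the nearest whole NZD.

NZD 135,297

T = 30/365 years.
Invest the KRW and cover forward: 2,700,000,000 × 1.007249315 × 0.0016691 = NZD 4,539,239.55.
Convert at spot and invest in NZD: 2,700,000,000 × 0.0016216 × 1.005852055 = NZD 4,403,942.17.
The quoted forward overvalues KRW, so borrow NZD, buy KRW at spot, deposit the KRW at 8.82%, and sell the proceeds forward at 0.0016691.
Arbitrage profit = |4,539,239.55 − 4,403,942.17| = NZD 135,297.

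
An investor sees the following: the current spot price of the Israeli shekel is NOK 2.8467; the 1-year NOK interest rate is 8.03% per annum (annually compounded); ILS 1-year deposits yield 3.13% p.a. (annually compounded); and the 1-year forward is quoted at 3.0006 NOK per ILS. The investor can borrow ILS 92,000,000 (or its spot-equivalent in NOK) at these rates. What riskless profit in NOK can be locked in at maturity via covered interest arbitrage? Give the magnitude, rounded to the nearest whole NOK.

NOK 1,769,047

T = 1 year.
Keep in ILS, deliver into the forward: 92,000,000·1.031300·3.0006 = NOK 284,695,727.76.
Swap to NOK now, deposit: 92,000,000·2.8467·1.080300 = NOK 282,926,680.92.
The quoted forward overvalues ILS, so borrow NOK, buy ILS at spot, deposit the ILS at 3.13%, and sell the proceeds forward at 3.0006.
Arbitrage profit = |284,695,727.76 − 282,926,680.92| = NOK 1,769,047.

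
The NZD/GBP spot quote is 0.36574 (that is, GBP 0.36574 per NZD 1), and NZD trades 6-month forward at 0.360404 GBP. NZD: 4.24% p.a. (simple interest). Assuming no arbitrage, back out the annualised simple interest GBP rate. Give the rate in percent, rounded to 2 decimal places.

1.26%

T = 6/12 years.
F/S = 0.360404/0.36574 = 0.9854104 = (growth of GBP) / (growth of NZD).
The NZD side grows by 1 + 0.0424×6/12 = 1.021200.
That pins the GBP growth at 1.0063011.
(1.0063011 − 1)/T = 0.012602, i.e. 1.26%.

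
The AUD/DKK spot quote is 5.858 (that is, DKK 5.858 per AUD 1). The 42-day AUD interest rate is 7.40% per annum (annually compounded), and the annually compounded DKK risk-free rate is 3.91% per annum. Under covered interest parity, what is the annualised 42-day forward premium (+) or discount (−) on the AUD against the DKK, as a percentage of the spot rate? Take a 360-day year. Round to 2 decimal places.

T = 42/360 years.
No-arbitrage forward: 5.858 × 1.0044848 / 1.0083636 = 5.835466 DKK/AUD.
Annualised premium = (F − S)/S × (1/T) = (5.835466 − 5.858)/5.858 ÷ (42/360) = -3.30%.

-3.30%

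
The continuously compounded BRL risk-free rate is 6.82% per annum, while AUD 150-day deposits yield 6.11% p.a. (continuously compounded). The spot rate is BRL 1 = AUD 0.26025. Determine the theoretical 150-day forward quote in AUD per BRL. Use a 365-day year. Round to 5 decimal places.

0.25949

T = 150/365 years.
Growth of 1 AUD over T: e^(0.0611×150/365) = 1.0254275.
Growth of 1 BRL over T: e^(0.0682×150/365) = 1.0284239.
Forward (AUD per BRL) = 0.26025 × 1.0254275 / 1.0284239 = 0.2594917.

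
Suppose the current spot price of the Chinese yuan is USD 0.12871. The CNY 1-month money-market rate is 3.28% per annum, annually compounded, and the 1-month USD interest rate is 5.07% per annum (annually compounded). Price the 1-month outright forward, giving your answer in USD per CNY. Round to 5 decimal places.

0.12889

T = 1/12 years.
USD growth factor: (1 + 0.0507)^(1/12) = 1.0041299.
CNY accumulates by (1 + 0.0328)^(1/12) = 1.0026931.
So F = 0.12871 × 1.0041299 / 1.0026931 = 0.1288944 (USD/CNY).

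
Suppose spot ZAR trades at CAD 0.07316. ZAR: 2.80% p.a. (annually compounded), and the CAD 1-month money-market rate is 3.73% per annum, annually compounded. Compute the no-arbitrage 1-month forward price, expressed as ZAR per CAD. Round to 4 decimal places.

13.6584

T = 1/12 years.
CAD accumulates by (1 + 0.0373)^(1/12) = 1.00305643.
Growth of 1 ZAR over T: (1 + 0.0280)^(1/12) = 1.00230391.
CIP: F = S · (grow CAD)/(grow ZAR) = 0.07316 × 1.00305643/1.00230391 = 0.073214928 CAD per ZAR.
Invert for ZAR per CAD: 1 / 0.073214928 = 13.6584.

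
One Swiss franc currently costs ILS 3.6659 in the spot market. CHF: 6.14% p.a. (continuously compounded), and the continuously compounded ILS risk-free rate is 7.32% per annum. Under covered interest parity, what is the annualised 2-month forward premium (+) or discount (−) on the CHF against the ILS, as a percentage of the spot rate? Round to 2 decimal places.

T = 2/12 years.
CIP forward (ILS per CHF) = 3.6659 × 1.0122747/1.0102859 = 3.6731165.
(F − S)/S ÷ T = (3.6731165 − 3.6659)/3.6659/(2/12) = 0.011811 → 1.18%.

+1.18%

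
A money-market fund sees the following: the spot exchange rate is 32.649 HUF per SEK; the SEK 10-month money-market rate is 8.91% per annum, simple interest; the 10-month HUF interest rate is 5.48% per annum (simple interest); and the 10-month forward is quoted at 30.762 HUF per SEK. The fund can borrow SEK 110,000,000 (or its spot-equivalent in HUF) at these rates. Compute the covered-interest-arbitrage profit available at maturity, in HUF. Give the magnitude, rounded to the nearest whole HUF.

T = 10/12 years.
Route A — deposit SEK, sell forward: 110,000,000 × 1.074250 × 30.762 = HUF 3,635,068,635.00.
Route B — convert at spot, deposit HUF: 110,000,000 × 32.649 × 1.045666666667 = HUF 3,755,396,810.00.
The quoted forward undervalues SEK, so borrow SEK, convert to HUF at spot, deposit the HUF at 5.48%, and buy SEK forward at 30.762 to cover the loan.
The gap between the two covered legs is HUF 120,328,175.

HUF 120,328,175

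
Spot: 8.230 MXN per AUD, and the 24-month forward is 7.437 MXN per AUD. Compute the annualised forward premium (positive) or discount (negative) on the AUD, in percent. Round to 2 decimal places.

-4.82%

T = 2 years.
AUD trades forward at -9.63548% vs spot over the period.
Annualise by dividing by T: -0.0963548 / 2 = -0.048177 → -4.82%.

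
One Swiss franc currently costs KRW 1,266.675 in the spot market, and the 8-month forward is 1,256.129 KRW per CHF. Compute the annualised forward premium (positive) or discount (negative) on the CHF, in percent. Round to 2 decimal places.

T = 8/12 years.
Period premium: (1256.129 − 1266.675)/1266.675 = -0.0083257.
×(1/T) gives -1.25% p.a.

-1.25%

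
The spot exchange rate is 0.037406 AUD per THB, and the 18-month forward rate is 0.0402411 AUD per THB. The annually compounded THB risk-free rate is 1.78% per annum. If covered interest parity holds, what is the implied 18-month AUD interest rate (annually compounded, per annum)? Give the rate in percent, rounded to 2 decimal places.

6.86%

T = 18/12 years.
By CIP, F/S equals the AUD-to-THB growth ratio: 0.0402411/0.037406 = 1.0757927.
THB growth factor: (1 + 0.0178)^(18/12) = 1.0268185.
So the AUD growth factor = 1.1046438.
r = 1.1046438^(12/18) − 1 = 0.068599 → 6.86%.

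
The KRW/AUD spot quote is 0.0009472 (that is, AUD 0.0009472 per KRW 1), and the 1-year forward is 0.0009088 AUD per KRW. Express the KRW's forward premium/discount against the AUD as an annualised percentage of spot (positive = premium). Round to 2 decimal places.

-4.05%

T = 1 year.
(F − S)/S = (0.0009088 − 0.0009472)/0.0009472 = -0.0405405.
Per annum: -0.0405405 / 1 = -0.040541 = -4.05%.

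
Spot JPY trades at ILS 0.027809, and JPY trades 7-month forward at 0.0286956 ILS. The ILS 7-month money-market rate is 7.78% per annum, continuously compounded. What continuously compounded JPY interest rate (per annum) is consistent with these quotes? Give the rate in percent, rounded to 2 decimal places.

T = 7/12 years.
F/S = 0.0286956/0.027809 = 1.0318818 = (growth of ILS) / (growth of JPY).
The ILS side grows by e^(0.0778×7/12) = 1.0464289.
So the JPY growth factor = 1.0140976.
r = ln(1.0140976)/(7/12) = 0.023999 → 2.40%.

2.40%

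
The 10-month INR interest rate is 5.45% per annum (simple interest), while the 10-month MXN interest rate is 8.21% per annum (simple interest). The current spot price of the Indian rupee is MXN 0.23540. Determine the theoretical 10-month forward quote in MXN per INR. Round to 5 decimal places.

0.24058

T = 10/12 years.
MXN accumulates by 1 + 0.0821×10/12 = 1.0684167.
INR accumulates by 1 + 0.0545×10/12 = 1.0454167.
Forward (MXN per INR) = 0.2354 × 1.0684167 / 1.0454167 = 0.2405790.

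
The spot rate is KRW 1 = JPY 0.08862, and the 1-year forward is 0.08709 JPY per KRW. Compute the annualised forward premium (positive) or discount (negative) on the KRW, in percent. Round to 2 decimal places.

-1.73%

T = 1 year.
(F − S)/S = (0.08709 − 0.08862)/0.08862 = -0.0172647.
×(1/T) gives -1.73% p.a.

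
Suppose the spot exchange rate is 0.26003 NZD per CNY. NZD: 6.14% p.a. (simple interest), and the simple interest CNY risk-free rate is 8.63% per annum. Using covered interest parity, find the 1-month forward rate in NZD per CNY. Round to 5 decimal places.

0.25949

T = 1/12 years.
NZD accumulates by 1 + 0.0614×1/12 = 1.0051167.
Growth of 1 CNY over T: 1 + 0.0863×1/12 = 1.0071917.
So F = 0.26003 × 1.0051167 / 1.0071917 = 0.2594943 (NZD/CNY).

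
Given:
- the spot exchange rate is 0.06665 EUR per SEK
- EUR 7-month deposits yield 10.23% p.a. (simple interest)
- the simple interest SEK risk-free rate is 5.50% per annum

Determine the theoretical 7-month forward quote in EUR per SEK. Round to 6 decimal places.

0.068432

T = 7/12 years.
EUR growth factor: 1 + 0.1023×7/12 = 1.059675.
SEK accumulates by 1 + 0.0550×7/12 = 1.0320833.
So F = 0.06665 × 1.059675 / 1.0320833 = 0.06843182 (EUR/SEK).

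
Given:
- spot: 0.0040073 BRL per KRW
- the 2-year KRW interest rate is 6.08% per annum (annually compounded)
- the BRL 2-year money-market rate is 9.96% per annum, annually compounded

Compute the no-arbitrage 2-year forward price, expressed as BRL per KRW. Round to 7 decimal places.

0.0043058

T = 2 years.
Growth of 1 BRL over T: (1 + 0.0996)^2 = 1.2091202.
KRW accumulates by (1 + 0.0608)^2 = 1.1252966.
CIP: F = S · (grow BRL)/(grow KRW) = 0.0040073 × 1.2091202/1.1252966 = 0.004305805 BRL per KRW.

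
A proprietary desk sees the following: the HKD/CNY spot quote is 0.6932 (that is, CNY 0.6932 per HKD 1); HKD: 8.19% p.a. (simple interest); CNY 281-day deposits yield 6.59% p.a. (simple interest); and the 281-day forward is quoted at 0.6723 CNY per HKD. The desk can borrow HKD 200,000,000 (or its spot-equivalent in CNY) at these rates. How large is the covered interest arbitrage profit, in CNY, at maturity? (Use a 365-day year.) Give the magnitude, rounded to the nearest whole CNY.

CNY 2,735,816

T = 281/365 years.
Route A — deposit HKD, sell forward: 200,000,000 × 1.06305178082 × 0.6723 = CNY 142,937,942.45.
Route B — convert at spot, deposit CNY: 200,000,000 × 0.6932 × 1.0507339726 = CNY 145,673,757.96.
The quoted forward undervalues HKD, so borrow HKD, convert to CNY at spot, deposit the CNY at 6.59%, and buy HKD forward at 0.6723 to cover the loan.
Arbitrage profit = |142,937,942.45 − 145,673,757.96| = CNY 2,735,816.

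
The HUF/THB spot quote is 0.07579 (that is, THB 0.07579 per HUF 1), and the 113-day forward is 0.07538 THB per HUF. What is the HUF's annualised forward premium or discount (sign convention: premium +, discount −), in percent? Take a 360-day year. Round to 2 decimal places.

-1.72%

T = 113/360 years.
Period premium: (0.07538 − 0.07579)/0.07579 = -0.0054097.
Annualise by dividing by T: -0.0054097 / (113/360) = -0.017234 → -1.72%.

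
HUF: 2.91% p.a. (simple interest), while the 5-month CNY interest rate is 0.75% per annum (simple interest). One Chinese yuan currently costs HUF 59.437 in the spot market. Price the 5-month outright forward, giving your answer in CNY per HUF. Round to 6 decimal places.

0.016675

T = 5/12 years.
Growth of 1 HUF over T: 1 + 0.0291×5/12 = 1.012125.
Growth of 1 CNY over T: 1 + 0.0075×5/12 = 1.003125.
Forward (HUF per CNY) = 59.437 × 1.012125 / 1.003125 = 59.97027.
Quoted the other way: 1/59.97027 = 0.016675 CNY per HUF.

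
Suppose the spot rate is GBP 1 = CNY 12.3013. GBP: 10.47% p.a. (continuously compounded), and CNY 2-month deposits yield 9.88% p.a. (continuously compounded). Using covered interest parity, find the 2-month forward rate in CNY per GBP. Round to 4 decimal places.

12.2892

T = 2/12 years.
CNY growth factor: e^(0.0988×2/12) = 1.01660299.
GBP accumulates by e^(0.1047×2/12) = 1.01760314.
So F = 12.3013 × 1.01660299 / 1.01760314 = 12.289210 (CNY/GBP).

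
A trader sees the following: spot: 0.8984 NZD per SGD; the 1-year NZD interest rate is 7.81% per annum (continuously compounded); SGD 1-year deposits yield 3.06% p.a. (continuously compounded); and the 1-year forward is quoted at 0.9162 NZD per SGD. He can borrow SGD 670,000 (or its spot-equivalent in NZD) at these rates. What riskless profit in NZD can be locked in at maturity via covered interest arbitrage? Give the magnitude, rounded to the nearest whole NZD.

NZD 17,895

T = 1 year.
Invest the SGD and cover forward: 670,000 × 1.03107299 × 0.9162 = NZD 632,928.28.
Convert at spot and invest in NZD: 670,000 × 0.8984 × 1.08123078 = NZD 650,823.08.
The quoted forward undervalues SGD, so borrow SGD, convert to NZD at spot, deposit the NZD at 7.81%, and buy SGD forward at 0.9162 to cover the loan.
The gap between the two covered legs is NZD 17,895.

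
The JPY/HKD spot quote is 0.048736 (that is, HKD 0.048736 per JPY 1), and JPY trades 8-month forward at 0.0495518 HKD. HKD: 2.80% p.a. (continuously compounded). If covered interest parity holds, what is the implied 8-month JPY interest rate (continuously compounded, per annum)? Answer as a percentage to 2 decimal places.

T = 8/12 years.
CIP gives F = S · g_HKD/g_JPY, so g_HKD/g_JPY = 0.0495518/0.048736 = 1.0167392.
HKD growth factor: e^(0.0280×8/12) = 1.018842.
Hence g_JPY = 1.0020682.
Take logs: ln 1.0020682 / (8/12) = 0.003099, so 0.31%.

0.31%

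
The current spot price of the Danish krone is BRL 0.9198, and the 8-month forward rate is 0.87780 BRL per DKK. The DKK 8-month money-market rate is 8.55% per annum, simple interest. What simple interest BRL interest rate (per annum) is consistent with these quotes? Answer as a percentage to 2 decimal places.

1.31%

T = 8/12 years.
By CIP, F/S equals the BRL-to-DKK growth ratio: 0.8778/0.9198 = 0.9543379.
The DKK side grows by 1 + 0.0855×8/12 = 1.057000.
So the BRL growth factor = 1.0087352.
(1.0087352 − 1)/T = 0.013103, i.e. 1.31%.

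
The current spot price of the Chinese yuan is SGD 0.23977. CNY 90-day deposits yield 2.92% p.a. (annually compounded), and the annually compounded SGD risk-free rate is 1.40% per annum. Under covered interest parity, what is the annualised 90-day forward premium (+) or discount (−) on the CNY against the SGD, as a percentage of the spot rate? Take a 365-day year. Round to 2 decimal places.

-1.49%

T = 90/365 years.
F = S · g_SGD/g_CNY = 0.23977 × 1.003434/1.0071221 = 0.23889196.
(F − S)/S ÷ T = (0.23889196 − 0.23977)/0.23977/(90/365) = -0.014851 → -1.49%.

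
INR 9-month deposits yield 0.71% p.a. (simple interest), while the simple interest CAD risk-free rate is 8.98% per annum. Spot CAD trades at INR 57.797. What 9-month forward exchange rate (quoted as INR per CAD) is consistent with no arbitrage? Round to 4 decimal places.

54.4383

T = 9/12 years.
INR accumulates by 1 + 0.0071×9/12 = 1.005325.
Growth of 1 CAD over T: 1 + 0.0898×9/12 = 1.067350.
So F = 57.797 × 1.005325 / 1.067350 = 54.438346 (INR/CAD).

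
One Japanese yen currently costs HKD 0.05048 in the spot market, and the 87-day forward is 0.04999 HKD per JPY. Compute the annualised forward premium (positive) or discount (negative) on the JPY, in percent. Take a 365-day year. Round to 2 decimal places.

-4.07%

T = 87/365 years.
Period premium: (0.04999 − 0.05048)/0.05048 = -0.0097068.
×(1/T) gives -4.07% p.a.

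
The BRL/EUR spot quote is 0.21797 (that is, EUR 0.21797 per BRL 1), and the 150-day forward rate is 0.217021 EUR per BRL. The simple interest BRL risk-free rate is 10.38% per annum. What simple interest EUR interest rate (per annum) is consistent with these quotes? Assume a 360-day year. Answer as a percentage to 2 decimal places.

T = 150/360 years.
CIP gives F = S · g_EUR/g_BRL, so g_EUR/g_BRL = 0.217021/0.21797 = 0.9956462.
BRL growth factor: 1 + 0.1038×150/360 = 1.043250.
That pins the EUR growth at 1.0387079.
r = (1.0387079 − 1)/(150/360) = 0.092899 → 9.29%.

9.29%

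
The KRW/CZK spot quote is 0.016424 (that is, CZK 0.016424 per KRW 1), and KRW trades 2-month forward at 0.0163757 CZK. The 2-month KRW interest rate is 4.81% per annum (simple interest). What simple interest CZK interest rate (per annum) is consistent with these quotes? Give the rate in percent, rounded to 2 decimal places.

T = 2/12 years.
CIP gives F = S · g_CZK/g_KRW, so g_CZK/g_KRW = 0.0163757/0.016424 = 0.9970592.
KRW growth factor: 1 + 0.0481×2/12 = 1.0080167.
That pins the CZK growth at 1.0050523.
r = (1.0050523 − 1)/(2/12) = 0.030314 → 3.03%.

3.03%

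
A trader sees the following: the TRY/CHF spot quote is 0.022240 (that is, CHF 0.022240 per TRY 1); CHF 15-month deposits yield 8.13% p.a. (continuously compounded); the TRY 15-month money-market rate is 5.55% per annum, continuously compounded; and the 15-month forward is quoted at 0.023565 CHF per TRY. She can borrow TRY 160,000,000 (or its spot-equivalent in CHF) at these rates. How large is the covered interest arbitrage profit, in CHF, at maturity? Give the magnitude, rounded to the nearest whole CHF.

T = 15/12 years.
Route A — deposit TRY, sell forward: 160,000,000 × 1.071838073 × 0.023565 = CHF 4,041,258.27.
Route B — convert at spot, deposit CHF: 160,000,000 × 0.022240 × 1.106968281 = CHF 3,939,035.93.
The quoted forward overvalues TRY, so borrow CHF, buy TRY at spot, deposit the TRY at 5.55%, and sell the proceeds forward at 0.023565.
The gap between the two covered legs is CHF 102,222.

CHF 102,222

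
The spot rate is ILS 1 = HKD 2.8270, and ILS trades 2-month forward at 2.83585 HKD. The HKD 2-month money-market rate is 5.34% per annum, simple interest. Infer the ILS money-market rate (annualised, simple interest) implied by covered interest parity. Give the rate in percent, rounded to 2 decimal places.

T = 2/12 years.
F/S = 2.83585/2.827 = 1.0031305 = (growth of HKD) / (growth of ILS).
The HKD side grows by 1 + 0.0534×2/12 = 1.008900.
That pins the ILS growth at 1.0057515.
r = (1.0057515 − 1)/(2/12) = 0.034509 → 3.45%.

3.45%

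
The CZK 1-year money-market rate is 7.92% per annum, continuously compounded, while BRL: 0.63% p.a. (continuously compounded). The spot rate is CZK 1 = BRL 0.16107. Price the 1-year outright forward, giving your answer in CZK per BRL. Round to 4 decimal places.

6.6780

T = 1 year.
Growth of 1 BRL over T: e^(0.0063×1) = 1.0063199.
CZK growth factor: e^(0.0792×1) = 1.0824208.
So F = 0.16107 × 1.0063199 / 1.0824208 = 0.1497458 (BRL/CZK).
Quoted the other way: 1/0.1497458 = 6.6780 CZK per BRL.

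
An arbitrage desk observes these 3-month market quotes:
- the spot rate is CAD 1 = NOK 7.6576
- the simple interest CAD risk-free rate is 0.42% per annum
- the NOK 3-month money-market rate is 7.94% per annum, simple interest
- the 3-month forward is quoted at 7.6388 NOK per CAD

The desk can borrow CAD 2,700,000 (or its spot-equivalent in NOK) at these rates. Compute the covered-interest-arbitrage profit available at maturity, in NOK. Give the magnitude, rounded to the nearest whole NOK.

T = 3/12 years.
Invest the CAD and cover forward: 2,700,000 × 1.001050 × 7.6388 = NOK 20,646,416.00.
Convert at spot and invest in NOK: 2,700,000 × 7.6576 × 1.019850 = NOK 21,085,929.07.
The quoted forward undervalues CAD, so borrow CAD, convert to NOK at spot, deposit the NOK at 7.94%, and buy CAD forward at 7.6388 to cover the loan.
The gap between the two covered legs is NOK 439,513.

NOK 439,513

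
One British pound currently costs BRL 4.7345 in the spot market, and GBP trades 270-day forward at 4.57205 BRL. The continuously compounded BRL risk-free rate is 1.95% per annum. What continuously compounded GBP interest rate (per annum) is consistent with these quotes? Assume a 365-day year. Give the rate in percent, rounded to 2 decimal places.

6.67%

T = 270/365 years.
By CIP, F/S equals the BRL-to-GBP growth ratio: 4.57205/4.7345 = 0.9656880.
BRL growth factor: e^(0.0195×270/365) = 1.0145292.
Hence g_GBP = 1.0505766.
Take logs: ln 1.0505766 / (270/365) = 0.066699, so 6.67%.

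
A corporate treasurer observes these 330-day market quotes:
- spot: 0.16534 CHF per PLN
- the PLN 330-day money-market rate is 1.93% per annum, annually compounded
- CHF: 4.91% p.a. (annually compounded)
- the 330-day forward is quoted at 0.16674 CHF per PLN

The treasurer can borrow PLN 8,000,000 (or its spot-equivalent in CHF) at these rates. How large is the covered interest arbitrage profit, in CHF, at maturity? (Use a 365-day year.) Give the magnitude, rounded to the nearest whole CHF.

CHF 24,127

T = 330/365 years.
Keep in PLN, deliver into the forward: 8,000,000·1.017433281·0.16674 = CHF 1,357,174.60.
Swap to CHF now, deposit: 8,000,000·0.16534·1.044289105 = CHF 1,381,302.08.
The quoted forward undervalues PLN, so borrow PLN, convert to CHF at spot, deposit the CHF at 4.91%, and buy PLN forward at 0.16674 to cover the loan.
The gap between the two covered legs is CHF 24,127.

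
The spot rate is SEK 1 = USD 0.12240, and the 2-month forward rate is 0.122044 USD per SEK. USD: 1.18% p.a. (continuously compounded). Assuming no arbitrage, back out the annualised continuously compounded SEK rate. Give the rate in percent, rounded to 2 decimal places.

2.93%

T = 2/12 years.
CIP gives F = S · g_USD/g_SEK, so g_USD/g_SEK = 0.122044/0.1224 = 0.9970915.
USD growth factor: e^(0.0118×2/12) = 1.0019686.
So the SEK growth factor = 1.0048913.
Take logs: ln 1.0048913 / (2/12) = 0.029276, so 2.93%.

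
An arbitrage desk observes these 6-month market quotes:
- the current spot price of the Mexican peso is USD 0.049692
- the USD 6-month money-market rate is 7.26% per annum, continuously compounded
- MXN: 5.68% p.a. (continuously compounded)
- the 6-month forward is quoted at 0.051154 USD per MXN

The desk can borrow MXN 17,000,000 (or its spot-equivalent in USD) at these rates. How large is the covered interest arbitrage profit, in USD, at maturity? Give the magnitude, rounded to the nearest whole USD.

T = 6/12 years.
Invest the MXN and cover forward: 17,000,000 × 1.02880712 × 0.051154 = USD 894,669.19.
Convert at spot and invest in USD: 17,000,000 × 0.049692 × 1.03696689 = USD 875,992.30.
The quoted forward overvalues MXN, so borrow USD, buy MXN at spot, deposit the MXN at 5.68%, and sell the proceeds forward at 0.051154.
The gap between the two covered legs is USD 18,677.

USD 18,677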